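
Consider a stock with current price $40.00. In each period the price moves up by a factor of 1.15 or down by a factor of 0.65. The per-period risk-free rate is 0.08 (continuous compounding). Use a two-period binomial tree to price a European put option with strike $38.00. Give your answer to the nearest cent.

$1.92

Risk-neutral probability p = (e^0.08 − 0.65)/(1.15 − 0.65) = 0.4333/0.5000 = 0.8666
Terminal stock prices: S_uu = 52.9, S_ud = 29.9, S_dd = 16.9
Terminal payoffs (K − S): max(-14.9, 0) = 0, max(8.1, 0) = 8.1, max(21.1, 0) = 21.1
Node u (S = 46): V_u = e^(−0.08)·[0.8666·0.0000 + 0.1334·8.1000] = 0.9977
Node d (S = 26): V_d = e^(−0.08)·[0.8666·8.1000 + 0.1334·21.1000] = 9.0784
Node 0 (S = 40): V_0 = e^(−0.08)·[0.8666·0.9977 + 0.1334·9.0784] = 1.9162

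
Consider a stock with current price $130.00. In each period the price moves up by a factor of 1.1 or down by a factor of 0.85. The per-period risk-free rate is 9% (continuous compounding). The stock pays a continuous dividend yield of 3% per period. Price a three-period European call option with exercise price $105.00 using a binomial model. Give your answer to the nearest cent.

$38.80

Per-period risk-free factor R = e^0.09 = 1.0942; dividend-adjusted growth = e^(0.09−0.03) = 1.0618.
Risk-neutral probability p = (1.0618 − 0.85)/(1.1 − 0.85) = 0.2118/0.2500 = 0.8473
Terminal stock prices: S_uuu = 173, S_uud = 133.7, S_udd = 103.3, S_ddd = 79.84
Terminal payoffs (S − K): max(68.03, 0) = 68.03, max(28.71, 0) = 28.71, max(-1.683, 0) = 0, max(-25.16, 0) = 0
Node uu (S = 157.3): V_uu = e^(−0.09)·[0.8473·68.0300 + 0.1527·28.7050] = 56.6883
Node ud (S = 121.5): V_ud = e^(−0.09)·[0.8473·28.7050 + 0.1527·0.0000] = 22.2296
Node dd (S = 93.92): V_dd = e^(−0.09)·[0.8473·0.0000 + 0.1527·0.0000] = 0.0000
Node u (S = 143): V_u = e^(−0.09)·[0.8473·56.6883 + 0.1527·22.2296] = 47.0017
Node d (S = 110.5): V_d = e^(−0.09)·[0.8473·22.2296 + 0.1527·0.0000] = 17.2150
Node 0 (S = 130): V_0 = e^(−0.09)·[0.8473·47.0017 + 0.1527·17.2150] = 38.8006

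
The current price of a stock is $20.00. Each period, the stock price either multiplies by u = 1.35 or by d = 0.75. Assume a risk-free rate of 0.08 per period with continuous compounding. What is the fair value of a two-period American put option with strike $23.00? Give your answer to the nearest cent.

Risk-neutral probability p = (e^0.08 − 0.75)/(1.35 − 0.75) = 0.3333/0.6000 = 0.5555
Terminal stock prices: S_uu = 36.45, S_ud = 20.25, S_dd = 11.25
Terminal payoffs (K − S): max(-13.45, 0) = 0, max(2.75, 0) = 2.75, max(11.75, 0) = 11.75
Node u (S = 27): continuation = e^(−0.08)·[0.5555·0.0000 + 0.4445·2.7500] = 1.1284; exercise value = 0.0000 ≤ continuation, so V_u = 1.1284
Node d (S = 15): continuation = e^(−0.08)·[0.5555·2.7500 + 0.4445·11.7500] = 6.2317; exercise value = 8.0000 > continuation, so V_d = 8.0000 (exercise)
Node 0 (S = 20): continuation = e^(−0.08)·[0.5555·1.1284 + 0.4445·8.0000] = 3.8614; exercise value = 3.0000 ≤ continuation, so V_0 = 3.8614

$3.86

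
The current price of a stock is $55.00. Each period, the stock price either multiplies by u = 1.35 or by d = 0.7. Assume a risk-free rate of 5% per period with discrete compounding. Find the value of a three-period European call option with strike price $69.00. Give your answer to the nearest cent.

Risk-neutral probability p = (1 + 0.05 − 0.7)/(1.35 − 0.7) = 0.3500/0.6500 = 0.5385
Terminal stock prices: S_uuu = 135.3, S_uud = 70.17, S_udd = 36.38, S_ddd = 18.86
Terminal payoffs (S − K): max(66.32, 0) = 66.32, max(1.166, 0) = 1.166, max(-32.62, 0) = 0, max(-50.14, 0) = 0
Node uu (S = 100.2): V_uu = 1/1.05·[0.5385·66.3206 + 0.4615·1.1663] = 34.5232
Node ud (S = 51.97): V_ud = 1/1.05·[0.5385·1.1663 + 0.4615·0.0000] = 0.5981
Node dd (S = 26.95): V_dd = 1/1.05·[0.5385·0.0000 + 0.4615·0.0000] = 0.0000
Node u (S = 74.25): V_u = 1/1.05·[0.5385·34.5232 + 0.4615·0.5981] = 17.9671
Node d (S = 38.5): V_d = 1/1.05·[0.5385·0.5981 + 0.4615·0.0000] = 0.3067
Node 0 (S = 55): V_0 = 1/1.05·[0.5385·17.9671 + 0.4615·0.3067] = 9.3487

$9.35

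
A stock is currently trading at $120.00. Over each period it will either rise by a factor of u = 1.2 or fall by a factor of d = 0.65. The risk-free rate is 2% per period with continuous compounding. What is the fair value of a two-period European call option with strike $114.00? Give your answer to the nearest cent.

$25.60

Risk-neutral probability p = (e^0.02 − 0.65)/(1.2 − 0.65) = 0.3702/0.5500 = 0.6731
Terminal stock prices: S_uu = 172.8, S_ud = 93.6, S_dd = 50.7
Terminal payoffs (S − K): max(58.8, 0) = 58.8, max(-20.4, 0) = 0, max(-63.3, 0) = 0
Node u (S = 144): V_u = e^(−0.02)·[0.6731·58.8000 + 0.3269·0.0000] = 38.7942
Node d (S = 78): V_d = e^(−0.02)·[0.6731·0.0000 + 0.3269·0.0000] = 0.0000
Node 0 (S = 120): V_0 = e^(−0.02)·[0.6731·38.7942 + 0.3269·0.0000] = 25.5951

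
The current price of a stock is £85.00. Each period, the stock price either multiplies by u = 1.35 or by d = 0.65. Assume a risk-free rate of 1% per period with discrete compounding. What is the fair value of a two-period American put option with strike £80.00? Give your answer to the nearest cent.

Risk-neutral probability p = (1 + 0.01 − 0.65)/(1.35 − 0.65) = 0.3600/0.7000 = 0.5143
Terminal stock prices: S_uu = 154.9, S_ud = 74.59, S_dd = 35.91
Terminal payoffs (K − S): max(-74.91, 0) = 0, max(5.412, 0) = 5.412, max(44.09, 0) = 44.09
Node u (S = 114.8): continuation = 1/1.01·[0.5143·0.0000 + 0.4857·5.4125] = 2.6029; exercise value = 0.0000 ≤ continuation, so V_u = 2.6029
Node d (S = 55.25): continuation = 1/1.01·[0.5143·5.4125 + 0.4857·44.0875] = 23.9579; exercise value = 24.7500 > continuation, so V_d = 24.7500 (exercise)
Node 0 (S = 85): continuation = 1/1.01·[0.5143·2.6029 + 0.4857·24.7500] = 13.2278; exercise value = 0.0000 ≤ continuation, so V_0 = 13.2278

£13.23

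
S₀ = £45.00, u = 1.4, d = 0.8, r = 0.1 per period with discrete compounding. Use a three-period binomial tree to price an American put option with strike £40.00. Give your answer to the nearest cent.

£2.31

Risk-neutral probability p = (1 + 0.1 − 0.8)/(1.4 − 0.8) = 0.3000/0.6000 = 0.5000
Terminal stock prices: S_uuu = 123.5, S_uud = 70.56, S_udd = 40.32, S_ddd = 23.04
Terminal payoffs (K − S): max(-83.48, 0) = 0, max(-30.56, 0) = 0, max(-0.32, 0) = 0, max(16.96, 0) = 16.96
Node uu (S = 88.2): continuation = 1/1.1·[0.5000·0.0000 + 0.5000·0.0000] = 0.0000; exercise value = 0.0000 ≤ continuation, so V_uu = 0.0000
Node ud (S = 50.4): continuation = 1/1.1·[0.5000·0.0000 + 0.5000·0.0000] = 0.0000; exercise value = 0.0000 ≤ continuation, so V_ud = 0.0000
Node dd (S = 28.8): continuation = 1/1.1·[0.5000·0.0000 + 0.5000·16.9600] = 7.7091; exercise value = 11.2000 > continuation, so V_dd = 11.2000 (exercise)
Node u (S = 63): continuation = 1/1.1·[0.5000·0.0000 + 0.5000·0.0000] = 0.0000; exercise value = 0.0000 ≤ continuation, so V_u = 0.0000
Node d (S = 36): continuation = 1/1.1·[0.5000·0.0000 + 0.5000·11.2000] = 5.0909; exercise value = 4.0000 ≤ continuation, so V_d = 5.0909
Node 0 (S = 45): continuation = 1/1.1·[0.5000·0.0000 + 0.5000·5.0909] = 2.3140; exercise value = 0.0000 ≤ continuation, so V_0 = 2.3140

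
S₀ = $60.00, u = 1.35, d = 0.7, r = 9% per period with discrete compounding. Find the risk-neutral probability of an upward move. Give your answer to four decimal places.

Risk-neutral probability p = (1 + 0.09 − 0.7)/(1.35 − 0.7) = 0.3900/0.6500 = 0.6000

p = 0.6000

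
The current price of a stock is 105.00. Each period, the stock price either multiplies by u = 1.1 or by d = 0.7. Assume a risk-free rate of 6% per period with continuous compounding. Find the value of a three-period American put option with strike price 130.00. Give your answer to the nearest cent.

Risk-neutral probability p = (e^0.06 − 0.7)/(1.1 − 0.7) = 0.3618/0.4000 = 0.9046
Terminal stock prices: S_uuu = 139.8, S_uud = 88.94, S_udd = 56.59, S_ddd = 36.01
Terminal payoffs (K − S): max(-9.755, 0) = 0, max(41.06, 0) = 41.06, max(73.41, 0) = 73.41, max(93.99, 0) = 93.99
Node uu (S = 127.1): continuation = e^(−0.06)·[0.9046·0.0000 + 0.0954·41.0650] = 3.6898; exercise value = 2.9500 ≤ continuation, so V_uu = 3.6898
Node ud (S = 80.85): continuation = e^(−0.06)·[0.9046·41.0650 + 0.0954·73.4050] = 41.5794; exercise value = 49.1500 > continuation, so V_ud = 49.1500 (exercise)
Node dd (S = 51.45): continuation = e^(−0.06)·[0.9046·73.4050 + 0.0954·93.9850] = 70.9794; exercise value = 78.5500 > continuation, so V_dd = 78.5500 (exercise)
Node u (S = 115.5): continuation = e^(−0.06)·[0.9046·3.6898 + 0.0954·49.1500] = 7.5596; exercise value = 14.5000 > continuation, so V_u = 14.5000 (exercise)
Node d (S = 73.5): continuation = e^(−0.06)·[0.9046·49.1500 + 0.0954·78.5500] = 48.9294; exercise value = 56.5000 > continuation, so V_d = 56.5000 (exercise)
Node 0 (S = 105): continuation = e^(−0.06)·[0.9046·14.5000 + 0.0954·56.5000] = 17.4294; exercise value = 25.0000 > continuation, so V_0 = 25.0000 (exercise)

25.00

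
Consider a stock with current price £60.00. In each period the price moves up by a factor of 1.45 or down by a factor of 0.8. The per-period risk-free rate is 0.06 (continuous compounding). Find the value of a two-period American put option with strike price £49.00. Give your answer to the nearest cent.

£3.35

Risk-neutral probability p = (e^0.06 − 0.8)/(1.45 − 0.8) = 0.2618/0.6500 = 0.4028
Terminal stock prices: S_uu = 126.2, S_ud = 69.6, S_dd = 38.4
Terminal payoffs (K − S): max(-77.15, 0) = 0, max(-20.6, 0) = 0, max(10.6, 0) = 10.6
Node u (S = 87): continuation = e^(−0.06)·[0.4028·0.0000 + 0.5972·0.0000] = 0.0000; exercise value = 0.0000 ≤ continuation, so V_u = 0.0000
Node d (S = 48): continuation = e^(−0.06)·[0.4028·0.0000 + 0.5972·10.6000] = 5.9614; exercise value = 1.0000 ≤ continuation, so V_d = 5.9614
Node 0 (S = 60): continuation = e^(−0.06)·[0.4028·0.0000 + 0.5972·5.9614] = 3.3527; exercise value = 0.0000 ≤ continuation, so V_0 = 3.3527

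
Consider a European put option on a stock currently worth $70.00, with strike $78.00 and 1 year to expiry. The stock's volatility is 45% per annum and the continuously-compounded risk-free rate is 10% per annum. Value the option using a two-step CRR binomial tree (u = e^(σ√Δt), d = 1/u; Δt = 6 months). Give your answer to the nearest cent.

CRR parameters: u = e^(σ√Δt) = e^(0.45·√0.5) = 1.3746, d = 1/u = 0.7275
Per-period rate: rΔt = 0.1·0.5 = 0.05, so R = e^0.05 = 1.0513
Risk-neutral probability p = (e^0.05 − 0.7275)/(1.3746 − 0.7275) = 0.3238/0.6472 = 0.5003
Terminal stock prices: S_uu = 132.3, S_ud = 70, S_dd = 37.04
Terminal payoffs (K − S): max(-54.28, 0) = 0, max(8, 0) = 8, max(40.96, 0) = 40.96
Node u (S = 96.23): V_u = e^(−0.05)·[0.5003·0.0000 + 0.4997·8.0000] = 3.8024
Node d (S = 50.92): V_d = e^(−0.05)·[0.5003·8.0000 + 0.4997·40.9563] = 23.2738
Node 0 (S = 70): V_0 = e^(−0.05)·[0.5003·3.8024 + 0.4997·23.2738] = 12.8716

$12.87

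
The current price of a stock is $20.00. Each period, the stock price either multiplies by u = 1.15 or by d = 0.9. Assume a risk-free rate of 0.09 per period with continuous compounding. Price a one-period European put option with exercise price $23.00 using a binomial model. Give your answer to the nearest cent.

Risk-neutral probability p = (e^0.09 − 0.9)/(1.15 − 0.9) = 0.1942/0.2500 = 0.7767
Terminal stock prices: S_u = 23, S_d = 18
Terminal payoffs (K − S): max(0, 0) = 0, max(5, 0) = 5
Node 0 (S = 20): V_0 = e^(−0.09)·[0.7767·0.0000 + 0.2233·5.0000] = 1.0204

$1.02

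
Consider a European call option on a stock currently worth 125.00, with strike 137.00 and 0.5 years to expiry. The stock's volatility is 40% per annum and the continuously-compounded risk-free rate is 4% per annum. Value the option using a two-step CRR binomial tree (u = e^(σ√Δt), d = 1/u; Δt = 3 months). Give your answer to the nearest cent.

10.95

CRR parameters: u = e^(σ√Δt) = e^(0.4·√0.25) = 1.2214, d = 1/u = 0.8187
Per-period rate: rΔt = 0.04·0.25 = 0.01, so R = e^0.01 = 1.0101
Risk-neutral probability p = (e^0.01 − 0.8187)/(1.2214 − 0.8187) = 0.1913/0.4027 = 0.4751
Terminal stock prices: S_uu = 186.5, S_ud = 125, S_dd = 83.79
Terminal payoffs (S − K): max(49.48, 0) = 49.48, max(-12, 0) = 0, max(-53.21, 0) = 0
Node u (S = 152.7): V_u = e^(−0.01)·[0.4751·49.4781 + 0.5249·0.0000] = 23.2744
Node d (S = 102.3): V_d = e^(−0.01)·[0.4751·0.0000 + 0.5249·0.0000] = 0.0000
Node 0 (S = 125): V_0 = e^(−0.01)·[0.4751·23.2744 + 0.5249·0.0000] = 10.9482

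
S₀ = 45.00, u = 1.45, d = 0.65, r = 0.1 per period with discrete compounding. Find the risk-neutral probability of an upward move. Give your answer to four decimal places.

p = 0.5625

Risk-neutral probability p = (1 + 0.1 − 0.65)/(1.45 − 0.65) = 0.4500/0.8000 = 0.5625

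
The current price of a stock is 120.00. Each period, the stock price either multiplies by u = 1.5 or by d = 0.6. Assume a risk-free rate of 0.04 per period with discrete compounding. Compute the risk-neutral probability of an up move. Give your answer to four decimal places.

Risk-neutral probability p = (1 + 0.04 − 0.6)/(1.5 − 0.6) = 0.4400/0.9000 = 0.4889

p = 0.4889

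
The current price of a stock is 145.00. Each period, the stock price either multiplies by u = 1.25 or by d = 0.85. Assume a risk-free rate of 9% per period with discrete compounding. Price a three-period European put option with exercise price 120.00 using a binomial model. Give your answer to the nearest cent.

Risk-neutral probability p = (1 + 0.09 − 0.85)/(1.25 − 0.85) = 0.2400/0.4000 = 0.6000
Terminal stock prices: S_uuu = 283.2, S_uud = 192.6, S_udd = 131, S_ddd = 89.05
Terminal payoffs (K − S): max(-163.2, 0) = 0, max(-72.58, 0) = 0, max(-10.95, 0) = 0, max(30.95, 0) = 30.95
Node uu (S = 226.6): V_uu = 1/1.09·[0.6000·0.0000 + 0.4000·0.0000] = 0.0000
Node ud (S = 154.1): V_ud = 1/1.09·[0.6000·0.0000 + 0.4000·0.0000] = 0.0000
Node dd (S = 104.8): V_dd = 1/1.09·[0.6000·0.0000 + 0.4000·30.9519] = 11.3585
Node u (S = 181.2): V_u = 1/1.09·[0.6000·0.0000 + 0.4000·0.0000] = 0.0000
Node d (S = 123.2): V_d = 1/1.09·[0.6000·0.0000 + 0.4000·11.3585] = 4.1683
Node 0 (S = 145): V_0 = 1/1.09·[0.6000·0.0000 + 0.4000·4.1683] = 1.5296

1.53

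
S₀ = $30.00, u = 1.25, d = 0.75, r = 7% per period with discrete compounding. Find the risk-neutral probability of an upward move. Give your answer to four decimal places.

Risk-neutral probability p = (1 + 0.07 − 0.75)/(1.25 − 0.75) = 0.3200/0.5000 = 0.6400

p = 0.6400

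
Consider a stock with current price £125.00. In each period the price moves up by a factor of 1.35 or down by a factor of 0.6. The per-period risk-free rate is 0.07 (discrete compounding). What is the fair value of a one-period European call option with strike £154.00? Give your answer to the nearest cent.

£8.64

Risk-neutral probability p = (1 + 0.07 − 0.6)/(1.35 − 0.6) = 0.4700/0.7500 = 0.6267
Terminal stock prices: S_u = 168.8, S_d = 75
Terminal payoffs (S − K): max(14.75, 0) = 14.75, max(-79, 0) = 0
Node 0 (S = 125): V_0 = 1/1.07·[0.6267·14.7500 + 0.3733·0.0000] = 8.6386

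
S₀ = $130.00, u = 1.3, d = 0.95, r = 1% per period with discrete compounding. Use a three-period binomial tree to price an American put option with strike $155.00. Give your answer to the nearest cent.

Risk-neutral probability p = (1 + 0.01 − 0.95)/(1.3 − 0.95) = 0.0600/0.3500 = 0.1714
Terminal stock prices: S_uuu = 285.6, S_uud = 208.7, S_udd = 152.5, S_ddd = 111.5
Terminal payoffs (K − S): max(-130.6, 0) = 0, max(-53.72, 0) = 0, max(2.477, 0) = 2.477, max(43.54, 0) = 43.54
Node uu (S = 219.7): continuation = 1/1.01·[0.1714·0.0000 + 0.8286·0.0000] = 0.0000; exercise value = 0.0000 ≤ continuation, so V_uu = 0.0000
Node ud (S = 160.5): continuation = 1/1.01·[0.1714·0.0000 + 0.8286·2.4775] = 2.0325; exercise value = 0.0000 ≤ continuation, so V_ud = 2.0325
Node dd (S = 117.3): continuation = 1/1.01·[0.1714·2.4775 + 0.8286·43.5413] = 36.1403; exercise value = 37.6750 > continuation, so V_dd = 37.6750 (exercise)
Node u (S = 169): continuation = 1/1.01·[0.1714·0.0000 + 0.8286·2.0325] = 1.6674; exercise value = 0.0000 ≤ continuation, so V_u = 1.6674
Node d (S = 123.5): continuation = 1/1.01·[0.1714·2.0325 + 0.8286·37.6750] = 31.2523; exercise value = 31.5000 > continuation, so V_d = 31.5000 (exercise)
Node 0 (S = 130): continuation = 1/1.01·[0.1714·1.6674 + 0.8286·31.5000] = 26.1246; exercise value = 25.0000 ≤ continuation, so V_0 = 26.1246

$26.12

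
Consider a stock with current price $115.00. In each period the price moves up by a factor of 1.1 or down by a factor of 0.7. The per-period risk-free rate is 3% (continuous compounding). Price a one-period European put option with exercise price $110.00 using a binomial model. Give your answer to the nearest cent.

Risk-neutral probability p = (e^0.03 − 0.7)/(1.1 − 0.7) = 0.3305/0.4000 = 0.8261
Terminal stock prices: S_u = 126.5, S_d = 80.5
Terminal payoffs (K − S): max(-16.5, 0) = 0, max(29.5, 0) = 29.5
Node 0 (S = 115): V_0 = e^(−0.03)·[0.8261·0.0000 + 0.1739·29.5000] = 4.9774

$4.98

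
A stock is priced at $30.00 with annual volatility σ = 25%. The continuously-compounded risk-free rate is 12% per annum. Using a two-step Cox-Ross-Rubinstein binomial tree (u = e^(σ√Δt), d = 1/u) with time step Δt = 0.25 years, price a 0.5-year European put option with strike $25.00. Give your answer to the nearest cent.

$0.26

CRR parameters: u = e^(σ√Δt) = e^(0.25·√0.25) = 1.1331, d = 1/u = 0.8825
Per-period rate: rΔt = 0.12·0.25 = 0.03, so R = e^0.03 = 1.0305
Risk-neutral probability p = (e^0.03 − 0.8825)/(1.1331 − 0.8825) = 0.1480/0.2507 = 0.5903
Terminal stock prices: S_uu = 38.52, S_ud = 30, S_dd = 23.36
Terminal payoffs (K − S): max(-13.52, 0) = 0, max(-5, 0) = 0, max(1.636, 0) = 1.636
Node u (S = 33.99): V_u = e^(−0.03)·[0.5903·0.0000 + 0.4097·0.0000] = 0.0000
Node d (S = 26.47): V_d = e^(−0.03)·[0.5903·0.0000 + 0.4097·1.6360] = 0.6505
Node 0 (S = 30): V_0 = e^(−0.03)·[0.5903·0.0000 + 0.4097·0.6505] = 0.2586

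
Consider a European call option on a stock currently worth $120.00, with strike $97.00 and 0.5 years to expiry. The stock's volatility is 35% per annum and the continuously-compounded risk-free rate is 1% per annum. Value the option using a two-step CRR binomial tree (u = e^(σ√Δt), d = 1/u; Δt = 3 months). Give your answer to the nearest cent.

$27.05

CRR parameters: u = e^(σ√Δt) = e^(0.35·√0.25) = 1.1912, d = 1/u = 0.8395
Per-period rate: rΔt = 0.01·0.25 = 0.0025, so R = e^0.0025 = 1.0025
Risk-neutral probability p = (e^0.0025 − 0.8395)/(1.1912 − 0.8395) = 0.1630/0.3518 = 0.4635
Terminal stock prices: S_uu = 170.3, S_ud = 120, S_dd = 84.56
Terminal payoffs (S − K): max(73.29, 0) = 73.29, max(23, 0) = 23, max(-12.44, 0) = 0
Node u (S = 142.9): V_u = e^(−0.0025)·[0.4635·73.2881 + 0.5365·23.0000] = 46.1917
Node d (S = 100.7): V_d = e^(−0.0025)·[0.4635·23.0000 + 0.5365·0.0000] = 10.6333
Node 0 (S = 120): V_0 = e^(−0.0025)·[0.4635·46.1917 + 0.5365·10.6333] = 27.0461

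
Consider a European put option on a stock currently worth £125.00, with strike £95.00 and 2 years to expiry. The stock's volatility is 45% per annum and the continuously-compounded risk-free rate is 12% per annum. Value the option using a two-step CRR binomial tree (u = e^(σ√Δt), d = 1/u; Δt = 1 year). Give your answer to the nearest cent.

CRR parameters: u = e^(σ√Δt) = e^(0.45·√1) = 1.5683, d = 1/u = 0.6376
Per-period rate: rΔt = 0.12·1 = 0.12, so R = e^0.12 = 1.1275
Risk-neutral probability p = (e^0.12 − 0.6376)/(1.5683 − 0.6376) = 0.4899/0.9307 = 0.5264
Terminal stock prices: S_uu = 307.5, S_ud = 125, S_dd = 50.82
Terminal payoffs (K − S): max(-212.5, 0) = 0, max(-30, 0) = 0, max(44.18, 0) = 44.18
Node u (S = 196): V_u = e^(−0.12)·[0.5264·0.0000 + 0.4736·0.0000] = 0.0000
Node d (S = 79.7): V_d = e^(−0.12)·[0.5264·0.0000 + 0.4736·44.1788] = 18.5589
Node 0 (S = 125): V_0 = e^(−0.12)·[0.5264·0.0000 + 0.4736·18.5589] = 7.7964

£7.80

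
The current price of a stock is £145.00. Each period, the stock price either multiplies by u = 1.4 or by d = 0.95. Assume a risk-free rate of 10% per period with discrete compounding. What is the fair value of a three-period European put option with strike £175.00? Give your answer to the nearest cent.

£11.28

Risk-neutral probability p = (1 + 0.1 − 0.95)/(1.4 − 0.95) = 0.1500/0.4500 = 0.3333
Terminal stock prices: S_uuu = 397.9, S_uud = 270, S_udd = 183.2, S_ddd = 124.3
Terminal payoffs (K − S): max(-222.9, 0) = 0, max(-94.99, 0) = 0, max(-8.207, 0) = 0, max(50.68, 0) = 50.68
Node uu (S = 284.2): V_uu = 1/1.1·[0.3333·0.0000 + 0.6667·0.0000] = 0.0000
Node ud (S = 192.8): V_ud = 1/1.1·[0.3333·0.0000 + 0.6667·0.0000] = 0.0000
Node dd (S = 130.9): V_dd = 1/1.1·[0.3333·0.0000 + 0.6667·50.6806] = 30.7155
Node u (S = 203): V_u = 1/1.1·[0.3333·0.0000 + 0.6667·0.0000] = 0.0000
Node d (S = 137.8): V_d = 1/1.1·[0.3333·0.0000 + 0.6667·30.7155] = 18.6155
Node 0 (S = 145): V_0 = 1/1.1·[0.3333·0.0000 + 0.6667·18.6155] = 11.2821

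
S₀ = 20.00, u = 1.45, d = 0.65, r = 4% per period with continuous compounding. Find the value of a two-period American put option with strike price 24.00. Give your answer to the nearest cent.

6.59

Risk-neutral probability p = (e^0.04 − 0.65)/(1.45 − 0.65) = 0.3908/0.8000 = 0.4885
Terminal stock prices: S_uu = 42.05, S_ud = 18.85, S_dd = 8.45
Terminal payoffs (K − S): max(-18.05, 0) = 0, max(5.15, 0) = 5.15, max(15.55, 0) = 15.55
Node u (S = 29): continuation = e^(−0.04)·[0.4885·0.0000 + 0.5115·5.1500] = 2.5309; exercise value = 0.0000 ≤ continuation, so V_u = 2.5309
Node d (S = 13): continuation = e^(−0.04)·[0.4885·5.1500 + 0.5115·15.5500] = 10.0589; exercise value = 11.0000 > continuation, so V_d = 11.0000 (exercise)
Node 0 (S = 20): continuation = e^(−0.04)·[0.4885·2.5309 + 0.5115·11.0000] = 6.5936; exercise value = 4.0000 ≤ continuation, so V_0 = 6.5936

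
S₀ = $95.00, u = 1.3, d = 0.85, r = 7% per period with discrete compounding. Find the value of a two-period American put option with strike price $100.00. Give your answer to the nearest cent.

Risk-neutral probability p = (1 + 0.07 − 0.85)/(1.3 − 0.85) = 0.2200/0.4500 = 0.4889
Terminal stock prices: S_uu = 160.6, S_ud = 105, S_dd = 68.64
Terminal payoffs (K − S): max(-60.55, 0) = 0, max(-4.975, 0) = 0, max(31.36, 0) = 31.36
Node u (S = 123.5): continuation = 1/1.07·[0.4889·0.0000 + 0.5111·0.0000] = 0.0000; exercise value = 0.0000 ≤ continuation, so V_u = 0.0000
Node d (S = 80.75): continuation = 1/1.07·[0.4889·0.0000 + 0.5111·31.3625] = 14.9810; exercise value = 19.2500 > continuation, so V_d = 19.2500 (exercise)
Node 0 (S = 95): continuation = 1/1.07·[0.4889·0.0000 + 0.5111·19.2500] = 9.1952; exercise value = 5.0000 ≤ continuation, so V_0 = 9.1952

$9.20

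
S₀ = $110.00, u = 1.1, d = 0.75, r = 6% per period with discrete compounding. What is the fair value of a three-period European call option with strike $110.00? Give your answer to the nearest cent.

$21.24

Risk-neutral probability p = (1 + 0.06 − 0.75)/(1.1 − 0.75) = 0.3100/0.3500 = 0.8857
Terminal stock prices: S_uuu = 146.4, S_uud = 99.83, S_udd = 68.06, S_ddd = 46.41
Terminal payoffs (S − K): max(36.41, 0) = 36.41, max(-10.17, 0) = 0, max(-41.94, 0) = 0, max(-63.59, 0) = 0
Node uu (S = 133.1): V_uu = 1/1.06·[0.8857·36.4100 + 0.1143·0.0000] = 30.4235
Node ud (S = 90.75): V_ud = 1/1.06·[0.8857·0.0000 + 0.1143·0.0000] = 0.0000
Node dd (S = 61.88): V_dd = 1/1.06·[0.8857·0.0000 + 0.1143·0.0000] = 0.0000
Node u (S = 121): V_u = 1/1.06·[0.8857·30.4235 + 0.1143·0.0000] = 25.4212
Node d (S = 82.5): V_d = 1/1.06·[0.8857·0.0000 + 0.1143·0.0000] = 0.0000
Node 0 (S = 110): V_0 = 1/1.06·[0.8857·25.4212 + 0.1143·0.0000] = 21.2414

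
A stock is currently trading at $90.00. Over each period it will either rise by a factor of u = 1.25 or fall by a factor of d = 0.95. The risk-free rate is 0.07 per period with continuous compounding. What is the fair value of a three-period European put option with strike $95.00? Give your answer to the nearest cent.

$2.99

Risk-neutral probability p = (e^0.07 − 0.95)/(1.25 − 0.95) = 0.1225/0.3000 = 0.4084
Terminal stock prices: S_uuu = 175.8, S_uud = 133.6, S_udd = 101.5, S_ddd = 77.16
Terminal payoffs (K − S): max(-80.78, 0) = 0, max(-38.59, 0) = 0, max(-6.531, 0) = 0, max(17.84, 0) = 17.84
Node uu (S = 140.6): V_uu = e^(−0.07)·[0.4084·0.0000 + 0.5916·0.0000] = 0.0000
Node ud (S = 106.9): V_ud = e^(−0.07)·[0.4084·0.0000 + 0.5916·0.0000] = 0.0000
Node dd (S = 81.22): V_dd = e^(−0.07)·[0.4084·0.0000 + 0.5916·17.8363] = 9.8392
Node u (S = 112.5): V_u = e^(−0.07)·[0.4084·0.0000 + 0.5916·0.0000] = 0.0000
Node d (S = 85.5): V_d = e^(−0.07)·[0.4084·0.0000 + 0.5916·9.8392] = 5.4277
Node 0 (S = 90): V_0 = e^(−0.07)·[0.4084·0.0000 + 0.5916·5.4277] = 2.9941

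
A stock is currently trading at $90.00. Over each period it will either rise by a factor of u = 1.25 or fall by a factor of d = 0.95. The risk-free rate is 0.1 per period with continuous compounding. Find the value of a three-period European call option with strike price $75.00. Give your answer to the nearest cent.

$34.44

Risk-neutral probability p = (e^0.1 − 0.95)/(1.25 − 0.95) = 0.1552/0.3000 = 0.5172
Terminal stock prices: S_uuu = 175.8, S_uud = 133.6, S_udd = 101.5, S_ddd = 77.16
Terminal payoffs (S − K): max(100.8, 0) = 100.8, max(58.59, 0) = 58.59, max(26.53, 0) = 26.53, max(2.164, 0) = 2.164
Node uu (S = 140.6): V_uu = e^(−0.1)·[0.5172·100.7812 + 0.4828·58.5938] = 72.7622
Node ud (S = 106.9): V_ud = e^(−0.1)·[0.5172·58.5938 + 0.4828·26.5312] = 39.0122
Node dd (S = 81.22): V_dd = e^(−0.1)·[0.5172·26.5312 + 0.4828·2.1637] = 13.3622
Node u (S = 112.5): V_u = e^(−0.1)·[0.5172·72.7622 + 0.4828·39.0122] = 51.0952
Node d (S = 85.5): V_d = e^(−0.1)·[0.5172·39.0122 + 0.4828·13.3622] = 24.0952
Node 0 (S = 90): V_0 = e^(−0.1)·[0.5172·51.0952 + 0.4828·24.0952] = 34.4386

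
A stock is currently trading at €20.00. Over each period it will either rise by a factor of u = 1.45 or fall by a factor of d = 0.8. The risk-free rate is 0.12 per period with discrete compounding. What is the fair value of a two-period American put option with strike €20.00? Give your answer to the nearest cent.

€1.81

Risk-neutral probability p = (1 + 0.12 − 0.8)/(1.45 − 0.8) = 0.3200/0.6500 = 0.4923
Terminal stock prices: S_uu = 42.05, S_ud = 23.2, S_dd = 12.8
Terminal payoffs (K − S): max(-22.05, 0) = 0, max(-3.2, 0) = 0, max(7.2, 0) = 7.2
Node u (S = 29): continuation = 1/1.12·[0.4923·0.0000 + 0.5077·0.0000] = 0.0000; exercise value = 0.0000 ≤ continuation, so V_u = 0.0000
Node d (S = 16): continuation = 1/1.12·[0.4923·0.0000 + 0.5077·7.2000] = 3.2637; exercise value = 4.0000 > continuation, so V_d = 4.0000 (exercise)
Node 0 (S = 20): continuation = 1/1.12·[0.4923·0.0000 + 0.5077·4.0000] = 1.8132; exercise value = 0.0000 ≤ continuation, so V_0 = 1.8132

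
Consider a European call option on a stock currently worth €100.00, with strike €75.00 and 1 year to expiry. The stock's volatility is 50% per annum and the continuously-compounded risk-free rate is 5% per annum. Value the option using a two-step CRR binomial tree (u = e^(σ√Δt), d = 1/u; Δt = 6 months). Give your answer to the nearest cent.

€36.12

CRR parameters: u = e^(σ√Δt) = e^(0.5·√0.5) = 1.4241, d = 1/u = 0.7022
Per-period rate: rΔt = 0.05·0.5 = 0.025, so R = e^0.025 = 1.0253
Risk-neutral probability p = (e^0.025 − 0.7022)/(1.4241 − 0.7022) = 0.3231/0.7219 = 0.4476
Terminal stock prices: S_uu = 202.8, S_ud = 100, S_dd = 49.31
Terminal payoffs (S − K): max(127.8, 0) = 127.8, max(25, 0) = 25, max(-25.69, 0) = 0
Node u (S = 142.4): V_u = e^(−0.025)·[0.4476·127.8115 + 0.5524·25.0000] = 69.2637
Node d (S = 70.22): V_d = e^(−0.025)·[0.4476·25.0000 + 0.5524·0.0000] = 10.9134
Node 0 (S = 100): V_0 = e^(−0.025)·[0.4476·69.2637 + 0.5524·10.9134] = 36.1159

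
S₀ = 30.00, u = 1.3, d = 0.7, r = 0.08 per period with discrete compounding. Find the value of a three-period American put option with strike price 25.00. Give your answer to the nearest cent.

Risk-neutral probability p = (1 + 0.08 − 0.7)/(1.3 − 0.7) = 0.3800/0.6000 = 0.6333
Terminal stock prices: S_uuu = 65.91, S_uud = 35.49, S_udd = 19.11, S_ddd = 10.29
Terminal payoffs (K − S): max(-40.91, 0) = 0, max(-10.49, 0) = 0, max(5.89, 0) = 5.89, max(14.71, 0) = 14.71
Node uu (S = 50.7): continuation = 1/1.08·[0.6333·0.0000 + 0.3667·0.0000] = 0.0000; exercise value = 0.0000 ≤ continuation, so V_uu = 0.0000
Node ud (S = 27.3): continuation = 1/1.08·[0.6333·0.0000 + 0.3667·5.8900] = 1.9997; exercise value = 0.0000 ≤ continuation, so V_ud = 1.9997
Node dd (S = 14.7): continuation = 1/1.08·[0.6333·5.8900 + 0.3667·14.7100] = 8.4481; exercise value = 10.3000 > continuation, so V_dd = 10.3000 (exercise)
Node u (S = 39): continuation = 1/1.08·[0.6333·0.0000 + 0.3667·1.9997] = 0.6789; exercise value = 0.0000 ≤ continuation, so V_u = 0.6789
Node d (S = 21): continuation = 1/1.08·[0.6333·1.9997 + 0.3667·10.3000] = 4.6696; exercise value = 4.0000 ≤ continuation, so V_d = 4.6696
Node 0 (S = 30): continuation = 1/1.08·[0.6333·0.6789 + 0.3667·4.6696] = 1.9835; exercise value = 0.0000 ≤ continuation, so V_0 = 1.9835

1.98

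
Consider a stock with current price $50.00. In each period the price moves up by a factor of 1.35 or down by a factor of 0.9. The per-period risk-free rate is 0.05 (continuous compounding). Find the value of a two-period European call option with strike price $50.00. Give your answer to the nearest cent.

Risk-neutral probability p = (e^0.05 − 0.9)/(1.35 − 0.9) = 0.1513/0.4500 = 0.3362
Terminal stock prices: S_uu = 91.13, S_ud = 60.75, S_dd = 40.5
Terminal payoffs (S − K): max(41.13, 0) = 41.13, max(10.75, 0) = 10.75, max(-9.5, 0) = 0
Node u (S = 67.5): V_u = e^(−0.05)·[0.3362·41.1250 + 0.6638·10.7500] = 19.9385
Node d (S = 45): V_d = e^(−0.05)·[0.3362·10.7500 + 0.6638·0.0000] = 3.4375
Node 0 (S = 50): V_0 = e^(−0.05)·[0.3362·19.9385 + 0.6638·3.4375] = 8.5462

$8.55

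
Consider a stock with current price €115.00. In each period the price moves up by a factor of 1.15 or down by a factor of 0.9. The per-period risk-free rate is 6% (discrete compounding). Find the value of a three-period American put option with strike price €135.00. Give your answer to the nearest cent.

Risk-neutral probability p = (1 + 0.06 − 0.9)/(1.15 − 0.9) = 0.1600/0.2500 = 0.6400
Terminal stock prices: S_uuu = 174.9, S_uud = 136.9, S_udd = 107.1, S_ddd = 83.84
Terminal payoffs (K − S): max(-39.9, 0) = 0, max(-1.879, 0) = 0, max(27.88, 0) = 27.88, max(51.16, 0) = 51.16
Node uu (S = 152.1): continuation = 1/1.06·[0.6400·0.0000 + 0.3600·0.0000] = 0.0000; exercise value = 0.0000 ≤ continuation, so V_uu = 0.0000
Node ud (S = 119): continuation = 1/1.06·[0.6400·0.0000 + 0.3600·27.8775] = 9.4678; exercise value = 15.9750 > continuation, so V_ud = 15.9750 (exercise)
Node dd (S = 93.15): continuation = 1/1.06·[0.6400·27.8775 + 0.3600·51.1650] = 34.2085; exercise value = 41.8500 > continuation, so V_dd = 41.8500 (exercise)
Node u (S = 132.2): continuation = 1/1.06·[0.6400·0.0000 + 0.3600·15.9750] = 5.4255; exercise value = 2.7500 ≤ continuation, so V_u = 5.4255
Node d (S = 103.5): continuation = 1/1.06·[0.6400·15.9750 + 0.3600·41.8500] = 23.8585; exercise value = 31.5000 > continuation, so V_d = 31.5000 (exercise)
Node 0 (S = 115): continuation = 1/1.06·[0.6400·5.4255 + 0.3600·31.5000] = 13.9739; exercise value = 20.0000 > continuation, so V_0 = 20.0000 (exercise)

€20.00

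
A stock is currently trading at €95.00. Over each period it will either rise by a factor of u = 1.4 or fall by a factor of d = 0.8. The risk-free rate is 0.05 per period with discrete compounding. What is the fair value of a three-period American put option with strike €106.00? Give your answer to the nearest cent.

€19.22

Risk-neutral probability p = (1 + 0.05 − 0.8)/(1.4 − 0.8) = 0.2500/0.6000 = 0.4167
Terminal stock prices: S_uuu = 260.7, S_uud = 149, S_udd = 85.12, S_ddd = 48.64
Terminal payoffs (K − S): max(-154.7, 0) = 0, max(-42.96, 0) = 0, max(20.88, 0) = 20.88, max(57.36, 0) = 57.36
Node uu (S = 186.2): continuation = 1/1.05·[0.4167·0.0000 + 0.5833·0.0000] = 0.0000; exercise value = 0.0000 ≤ continuation, so V_uu = 0.0000
Node ud (S = 106.4): continuation = 1/1.05·[0.4167·0.0000 + 0.5833·20.8800] = 11.6000; exercise value = 0.0000 ≤ continuation, so V_ud = 11.6000
Node dd (S = 60.8): continuation = 1/1.05·[0.4167·20.8800 + 0.5833·57.3600] = 40.1524; exercise value = 45.2000 > continuation, so V_dd = 45.2000 (exercise)
Node u (S = 133): continuation = 1/1.05·[0.4167·0.0000 + 0.5833·11.6000] = 6.4444; exercise value = 0.0000 ≤ continuation, so V_u = 6.4444
Node d (S = 76): continuation = 1/1.05·[0.4167·11.6000 + 0.5833·45.2000] = 29.7143; exercise value = 30.0000 > continuation, so V_d = 30.0000 (exercise)
Node 0 (S = 95): continuation = 1/1.05·[0.4167·6.4444 + 0.5833·30.0000] = 19.2240; exercise value = 11.0000 ≤ continuation, so V_0 = 19.2240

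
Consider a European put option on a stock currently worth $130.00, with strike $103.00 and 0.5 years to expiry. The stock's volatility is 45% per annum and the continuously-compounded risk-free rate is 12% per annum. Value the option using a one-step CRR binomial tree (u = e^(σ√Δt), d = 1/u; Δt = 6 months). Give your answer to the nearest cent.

CRR parameters: u = e^(σ√Δt) = e^(0.45·√0.5) = 1.3746, d = 1/u = 0.7275
Per-period rate: rΔt = 0.12·0.5 = 0.06, so R = e^0.06 = 1.0618
Risk-neutral probability p = (e^0.06 − 0.7275)/(1.3746 − 0.7275) = 0.3344/0.6472 = 0.5167
Terminal stock prices: S_u = 178.7, S_d = 94.57
Terminal payoffs (K − S): max(-75.7, 0) = 0, max(8.43, 0) = 8.43
Node 0 (S = 130): V_0 = e^(−0.06)·[0.5167·0.0000 + 0.4833·8.4304] = 3.8374

$3.84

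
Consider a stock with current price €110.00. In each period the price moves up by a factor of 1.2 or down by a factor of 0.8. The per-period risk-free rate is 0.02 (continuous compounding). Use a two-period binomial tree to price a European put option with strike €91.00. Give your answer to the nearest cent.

Risk-neutral probability p = (e^0.02 − 0.8)/(1.2 − 0.8) = 0.2202/0.4000 = 0.5505
Terminal stock prices: S_uu = 158.4, S_ud = 105.6, S_dd = 70.4
Terminal payoffs (K − S): max(-67.4, 0) = 0, max(-14.6, 0) = 0, max(20.6, 0) = 20.6
Node u (S = 132): V_u = e^(−0.02)·[0.5505·0.0000 + 0.4495·0.0000] = 0.0000
Node d (S = 88): V_d = e^(−0.02)·[0.5505·0.0000 + 0.4495·20.6000] = 9.0763
Node 0 (S = 110): V_0 = e^(−0.02)·[0.5505·0.0000 + 0.4495·9.0763] = 3.9990

€4.00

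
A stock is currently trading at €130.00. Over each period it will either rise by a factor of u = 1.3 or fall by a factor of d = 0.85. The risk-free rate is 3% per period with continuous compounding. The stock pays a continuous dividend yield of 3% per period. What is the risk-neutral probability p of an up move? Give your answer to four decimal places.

p = 0.3333

Per-period risk-free factor R = e^0.03 = 1.0305; dividend-adjusted growth = e^(0.03−0.03) = 1.0000.
Risk-neutral probability p = (1.0000 − 0.85)/(1.3 − 0.85) = 0.1500/0.4500 = 0.3333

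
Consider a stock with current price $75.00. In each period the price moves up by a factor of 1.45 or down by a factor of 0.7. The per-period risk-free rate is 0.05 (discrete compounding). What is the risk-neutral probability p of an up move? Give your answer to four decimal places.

p = 0.4667

Risk-neutral probability p = (1 + 0.05 − 0.7)/(1.45 − 0.7) = 0.3500/0.7500 = 0.4667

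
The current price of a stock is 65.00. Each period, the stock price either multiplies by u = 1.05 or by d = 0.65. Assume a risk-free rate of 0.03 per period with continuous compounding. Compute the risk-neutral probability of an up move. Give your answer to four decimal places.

p = 0.9511

Risk-neutral probability p = (e^0.03 − 0.65)/(1.05 − 0.65) = 0.3805/0.4000 = 0.9511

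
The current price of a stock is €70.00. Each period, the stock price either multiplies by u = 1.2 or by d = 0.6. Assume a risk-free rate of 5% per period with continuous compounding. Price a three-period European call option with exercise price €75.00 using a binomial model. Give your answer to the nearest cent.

Risk-neutral probability p = (e^0.05 − 0.6)/(1.2 − 0.6) = 0.4513/0.6000 = 0.7521
Terminal stock prices: S_uuu = 121, S_uud = 60.48, S_udd = 30.24, S_ddd = 15.12
Terminal payoffs (S − K): max(45.96, 0) = 45.96, max(-14.52, 0) = 0, max(-44.76, 0) = 0, max(-59.88, 0) = 0
Node uu (S = 100.8): V_uu = e^(−0.05)·[0.7521·45.9600 + 0.2479·0.0000] = 32.8815
Node ud (S = 50.4): V_ud = e^(−0.05)·[0.7521·0.0000 + 0.2479·0.0000] = 0.0000
Node dd (S = 25.2): V_dd = e^(−0.05)·[0.7521·0.0000 + 0.2479·0.0000] = 0.0000
Node u (S = 84): V_u = e^(−0.05)·[0.7521·32.8815 + 0.2479·0.0000] = 23.5246
Node d (S = 42): V_d = e^(−0.05)·[0.7521·0.0000 + 0.2479·0.0000] = 0.0000
Node 0 (S = 70): V_0 = e^(−0.05)·[0.7521·23.5246 + 0.2479·0.0000] = 16.8304

€16.83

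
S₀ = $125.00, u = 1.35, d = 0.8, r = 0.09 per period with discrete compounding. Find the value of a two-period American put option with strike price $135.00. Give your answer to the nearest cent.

$15.18

Risk-neutral probability p = (1 + 0.09 − 0.8)/(1.35 − 0.8) = 0.2900/0.5500 = 0.5273
Terminal stock prices: S_uu = 227.8, S_ud = 135, S_dd = 80
Terminal payoffs (K − S): max(-92.81, 0) = 0, max(0, 0) = 0, max(55, 0) = 55
Node u (S = 168.8): continuation = 1/1.09·[0.5273·0.0000 + 0.4727·0.0000] = 0.0000; exercise value = 0.0000 ≤ continuation, so V_u = 0.0000
Node d (S = 100): continuation = 1/1.09·[0.5273·0.0000 + 0.4727·55.0000] = 23.8532; exercise value = 35.0000 > continuation, so V_d = 35.0000 (exercise)
Node 0 (S = 125): continuation = 1/1.09·[0.5273·0.0000 + 0.4727·35.0000] = 15.1793; exercise value = 10.0000 ≤ continuation, so V_0 = 15.1793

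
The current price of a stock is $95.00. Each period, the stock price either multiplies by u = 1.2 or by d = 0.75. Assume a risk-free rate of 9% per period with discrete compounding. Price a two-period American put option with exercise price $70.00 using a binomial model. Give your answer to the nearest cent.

Risk-neutral probability p = (1 + 0.09 − 0.75)/(1.2 − 0.75) = 0.3400/0.4500 = 0.7556
Terminal stock prices: S_uu = 136.8, S_ud = 85.5, S_dd = 53.44
Terminal payoffs (K − S): max(-66.8, 0) = 0, max(-15.5, 0) = 0, max(16.56, 0) = 16.56
Node u (S = 114): continuation = 1/1.09·[0.7556·0.0000 + 0.2444·0.0000] = 0.0000; exercise value = 0.0000 ≤ continuation, so V_u = 0.0000
Node d (S = 71.25): continuation = 1/1.09·[0.7556·0.0000 + 0.2444·16.5625] = 3.7143; exercise value = 0.0000 ≤ continuation, so V_d = 3.7143
Node 0 (S = 95): continuation = 1/1.09·[0.7556·0.0000 + 0.2444·3.7143] = 0.8330; exercise value = 0.0000 ≤ continuation, so V_0 = 0.8330

$0.83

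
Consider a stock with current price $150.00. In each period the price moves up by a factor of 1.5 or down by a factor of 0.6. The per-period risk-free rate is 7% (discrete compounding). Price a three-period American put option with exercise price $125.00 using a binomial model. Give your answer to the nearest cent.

Risk-neutral probability p = (1 + 0.07 − 0.6)/(1.5 − 0.6) = 0.4700/0.9000 = 0.5222
Terminal stock prices: S_uuu = 506.2, S_uud = 202.5, S_udd = 81, S_ddd = 32.4
Terminal payoffs (K − S): max(-381.2, 0) = 0, max(-77.5, 0) = 0, max(44, 0) = 44, max(92.6, 0) = 92.6
Node uu (S = 337.5): continuation = 1/1.07·[0.5222·0.0000 + 0.4778·0.0000] = 0.0000; exercise value = 0.0000 ≤ continuation, so V_uu = 0.0000
Node ud (S = 135): continuation = 1/1.07·[0.5222·0.0000 + 0.4778·44.0000] = 19.6469; exercise value = 0.0000 ≤ continuation, so V_ud = 19.6469
Node dd (S = 54): continuation = 1/1.07·[0.5222·44.0000 + 0.4778·92.6000] = 62.8224; exercise value = 71.0000 > continuation, so V_dd = 71.0000 (exercise)
Node u (S = 225): continuation = 1/1.07·[0.5222·0.0000 + 0.4778·19.6469] = 8.7728; exercise value = 0.0000 ≤ continuation, so V_u = 8.7728
Node d (S = 90): continuation = 1/1.07·[0.5222·19.6469 + 0.4778·71.0000] = 41.2919; exercise value = 35.0000 ≤ continuation, so V_d = 41.2919
Node 0 (S = 150): continuation = 1/1.07·[0.5222·8.7728 + 0.4778·41.2919] = 22.7193; exercise value = 0.0000 ≤ continuation, so V_0 = 22.7193

$22.72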